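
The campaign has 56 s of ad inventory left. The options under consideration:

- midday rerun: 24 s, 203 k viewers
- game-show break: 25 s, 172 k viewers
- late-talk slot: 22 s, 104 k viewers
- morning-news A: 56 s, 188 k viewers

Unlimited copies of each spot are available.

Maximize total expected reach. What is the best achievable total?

406

By expected reach per s: midday rerun 8.46, game-show break 6.88, late-talk slot 4.73, morning-news A 3.36 lead.
The ratio ordering already packs tightly: 2×midday rerun, 48 s, 406.
The spare 8 s is too small for any remaining spot, and no exchange beats 406.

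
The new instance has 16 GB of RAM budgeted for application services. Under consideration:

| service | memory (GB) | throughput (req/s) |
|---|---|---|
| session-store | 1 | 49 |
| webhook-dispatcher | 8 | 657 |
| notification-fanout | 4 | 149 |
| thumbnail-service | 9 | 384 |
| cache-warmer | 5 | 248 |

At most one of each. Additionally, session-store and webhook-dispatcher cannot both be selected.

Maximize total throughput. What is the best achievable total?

905

Density check — webhook-dispatcher 82.12, cache-warmer 49.60, session-store 49.00, thumbnail-service 42.67 are the best per GB.
Webhook-dispatcher + cache-warmer uses 13 of the 16 GB and totals 905.
No other feasible combination exceeds 905.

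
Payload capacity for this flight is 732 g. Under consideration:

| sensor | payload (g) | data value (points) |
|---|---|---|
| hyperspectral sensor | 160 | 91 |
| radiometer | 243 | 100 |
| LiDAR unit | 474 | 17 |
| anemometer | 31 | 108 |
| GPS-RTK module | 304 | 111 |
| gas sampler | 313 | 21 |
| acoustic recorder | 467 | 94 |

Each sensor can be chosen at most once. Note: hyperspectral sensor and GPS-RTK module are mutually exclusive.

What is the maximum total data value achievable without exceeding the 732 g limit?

319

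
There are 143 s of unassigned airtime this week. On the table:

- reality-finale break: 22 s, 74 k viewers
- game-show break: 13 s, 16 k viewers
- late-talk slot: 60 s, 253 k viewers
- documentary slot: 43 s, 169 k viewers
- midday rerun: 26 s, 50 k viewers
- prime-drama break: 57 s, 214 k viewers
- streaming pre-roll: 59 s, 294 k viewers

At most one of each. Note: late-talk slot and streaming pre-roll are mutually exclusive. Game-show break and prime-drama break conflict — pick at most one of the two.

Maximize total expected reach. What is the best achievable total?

Taking reality-finale break + prime-drama break + streaming pre-roll: 138 s used, 582 in expected reach.

582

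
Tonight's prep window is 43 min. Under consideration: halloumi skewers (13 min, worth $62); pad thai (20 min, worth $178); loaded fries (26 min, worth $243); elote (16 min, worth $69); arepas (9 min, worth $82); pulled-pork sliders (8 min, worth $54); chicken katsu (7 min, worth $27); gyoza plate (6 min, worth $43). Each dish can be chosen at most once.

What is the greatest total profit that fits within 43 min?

Filling by ratio: loaded fries + arepas + gyoza plate for 368, with 2 min left unused.
The 6 min tied up in gyoza plate is better spent on pulled-pork sliders — total rises to 379 (43 min).

379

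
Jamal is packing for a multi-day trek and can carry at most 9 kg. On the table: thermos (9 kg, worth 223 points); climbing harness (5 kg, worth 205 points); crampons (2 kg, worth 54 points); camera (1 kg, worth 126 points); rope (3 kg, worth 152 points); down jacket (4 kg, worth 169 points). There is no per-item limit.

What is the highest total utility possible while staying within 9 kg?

1134

Ranking by ratio (utility/kg): camera 126.00, rope 50.67, down jacket 42.25.
9×camera uses 9 of the 9 kg and totals 1134.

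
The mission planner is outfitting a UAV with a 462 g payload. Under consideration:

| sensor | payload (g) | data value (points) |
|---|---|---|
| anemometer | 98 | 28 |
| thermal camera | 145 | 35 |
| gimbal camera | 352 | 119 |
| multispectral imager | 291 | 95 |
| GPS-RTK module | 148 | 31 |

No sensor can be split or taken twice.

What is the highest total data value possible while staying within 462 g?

Ranking by ratio (data value/g): gimbal camera 0.34, multispectral imager 0.33, anemometer 0.29.
The ratio ordering already packs tightly: anemometer + gimbal camera, 450 g, 147.
Nothing else within 462 g beats 147.

147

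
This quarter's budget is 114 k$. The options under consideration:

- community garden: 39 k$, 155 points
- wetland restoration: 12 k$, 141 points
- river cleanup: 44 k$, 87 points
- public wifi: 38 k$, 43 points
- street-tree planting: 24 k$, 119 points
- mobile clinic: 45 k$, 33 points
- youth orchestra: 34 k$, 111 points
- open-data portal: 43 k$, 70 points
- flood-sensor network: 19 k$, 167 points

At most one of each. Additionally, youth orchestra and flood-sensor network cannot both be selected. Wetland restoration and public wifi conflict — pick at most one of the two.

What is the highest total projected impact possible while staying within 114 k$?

582

Ranking by ratio (projected impact/k$): wetland restoration 11.75, flood-sensor network 8.79, street-tree planting 4.96, community garden 3.97.
Taking community garden + wetland restoration + street-tree planting + flood-sensor network: 94 k$ used, 582 in projected impact.
Runner-up community garden + wetland restoration + river cleanup + flood-sensor network tops out at 550.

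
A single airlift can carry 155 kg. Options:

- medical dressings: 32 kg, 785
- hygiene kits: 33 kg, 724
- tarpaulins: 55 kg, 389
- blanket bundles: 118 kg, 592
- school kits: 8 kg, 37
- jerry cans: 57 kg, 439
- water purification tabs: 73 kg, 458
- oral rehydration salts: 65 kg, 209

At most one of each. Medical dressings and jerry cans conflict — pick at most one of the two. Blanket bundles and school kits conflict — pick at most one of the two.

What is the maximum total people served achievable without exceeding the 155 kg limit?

By people served per kg: medical dressings 24.53, hygiene kits 21.94, jerry cans 7.70 lead.
Medical dressings + hygiene kits + school kits + water purification tabs uses 146 of the 155 kg and totals 2004.
Runner-up medical dressings + hygiene kits + water purification tabs tops out at 1967.

2004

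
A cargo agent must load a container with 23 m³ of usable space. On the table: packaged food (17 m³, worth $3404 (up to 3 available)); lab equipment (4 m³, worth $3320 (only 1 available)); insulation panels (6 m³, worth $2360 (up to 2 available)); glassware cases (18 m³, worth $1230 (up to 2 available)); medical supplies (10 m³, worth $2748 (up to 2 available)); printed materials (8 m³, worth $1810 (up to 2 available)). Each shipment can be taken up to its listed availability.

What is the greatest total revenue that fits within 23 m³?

Density check — lab equipment 830.00, insulation panels 393.33, medical supplies 274.80 are the best per m³.
A density-first pass picks lab equipment + 2×insulation panels — 8040 at 16 m³.
Replace insulation panels with medical supplies: the trade gains 388 net, giving 8428 at 20 m³.

8428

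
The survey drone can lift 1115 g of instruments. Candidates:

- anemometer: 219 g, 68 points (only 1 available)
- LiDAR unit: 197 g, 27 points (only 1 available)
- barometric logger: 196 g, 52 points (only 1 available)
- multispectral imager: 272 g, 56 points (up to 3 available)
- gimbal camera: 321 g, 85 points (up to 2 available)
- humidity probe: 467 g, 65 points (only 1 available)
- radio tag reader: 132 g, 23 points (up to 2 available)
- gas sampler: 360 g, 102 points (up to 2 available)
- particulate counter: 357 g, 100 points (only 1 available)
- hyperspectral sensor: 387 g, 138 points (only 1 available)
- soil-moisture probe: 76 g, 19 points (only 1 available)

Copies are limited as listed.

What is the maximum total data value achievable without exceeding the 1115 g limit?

Greedy by ratio would take anemometer + gas sampler + hyperspectral sensor + soil-moisture probe: 1042 g used, total 327.
Dropping anemometer and soil-moisture probe frees 295 g; slotting in gas sampler (360 g) lifts the total to 342 at 1107 g.
Nothing else within 1115 g beats 342.

342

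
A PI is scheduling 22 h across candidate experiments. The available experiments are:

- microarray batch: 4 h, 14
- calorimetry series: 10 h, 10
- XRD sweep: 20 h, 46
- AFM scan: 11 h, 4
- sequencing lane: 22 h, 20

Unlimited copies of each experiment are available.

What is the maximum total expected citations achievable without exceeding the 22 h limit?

The ratio ordering already packs tightly: 5×microarray batch, 20 h, 70.
The spare 2 h is too small for any remaining experiment, and no exchange beats 70.

70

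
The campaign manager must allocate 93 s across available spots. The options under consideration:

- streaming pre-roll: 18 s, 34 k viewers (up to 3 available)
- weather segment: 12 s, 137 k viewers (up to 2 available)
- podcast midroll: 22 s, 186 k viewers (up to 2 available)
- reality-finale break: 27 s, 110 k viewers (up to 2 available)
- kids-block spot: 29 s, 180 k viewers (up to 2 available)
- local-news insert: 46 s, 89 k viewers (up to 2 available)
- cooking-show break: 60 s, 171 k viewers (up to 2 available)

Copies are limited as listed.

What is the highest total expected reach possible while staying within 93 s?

689

The ratio heuristic lands on streaming pre-roll + 2×weather segment + 2×podcast midroll (680) but leaves 7 s idle.
The 30 s tied up in streaming pre-roll and weather segment is better spent on kids-block spot — total rises to 689 (85 s).
Every other selection either busts 93 s or exceeds an availability limit or fails to beat 689.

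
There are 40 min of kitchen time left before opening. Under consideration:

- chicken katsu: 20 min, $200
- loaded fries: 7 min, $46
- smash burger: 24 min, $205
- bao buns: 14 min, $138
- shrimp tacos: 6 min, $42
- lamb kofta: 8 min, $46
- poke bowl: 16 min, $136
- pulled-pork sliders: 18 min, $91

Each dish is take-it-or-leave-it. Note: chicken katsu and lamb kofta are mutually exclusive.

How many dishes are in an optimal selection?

3

Optimal total is 380.
One optimal bundle: chicken katsu + bao buns + shrimp tacos (40 min).
All optima have 3 dishes.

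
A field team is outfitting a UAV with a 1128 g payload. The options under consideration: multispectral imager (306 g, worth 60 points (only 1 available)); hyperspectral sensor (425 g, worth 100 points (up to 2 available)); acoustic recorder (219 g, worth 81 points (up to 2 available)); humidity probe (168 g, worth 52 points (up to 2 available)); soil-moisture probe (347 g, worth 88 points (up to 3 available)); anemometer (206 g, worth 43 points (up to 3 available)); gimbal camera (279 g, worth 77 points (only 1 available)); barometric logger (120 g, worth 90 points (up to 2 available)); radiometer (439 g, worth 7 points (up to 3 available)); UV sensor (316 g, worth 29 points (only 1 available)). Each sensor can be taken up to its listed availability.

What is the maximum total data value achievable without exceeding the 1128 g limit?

Density check — barometric logger 0.75, acoustic recorder 0.37, humidity probe 0.31 are the best per g.
Filling by ratio: 2×acoustic recorder + 2×humidity probe + 2×barometric logger for 446, with 114 g left unused.
Dropping humidity probe frees 168 g; slotting in gimbal camera (279 g) lifts the total to 471 at 1125 g.

471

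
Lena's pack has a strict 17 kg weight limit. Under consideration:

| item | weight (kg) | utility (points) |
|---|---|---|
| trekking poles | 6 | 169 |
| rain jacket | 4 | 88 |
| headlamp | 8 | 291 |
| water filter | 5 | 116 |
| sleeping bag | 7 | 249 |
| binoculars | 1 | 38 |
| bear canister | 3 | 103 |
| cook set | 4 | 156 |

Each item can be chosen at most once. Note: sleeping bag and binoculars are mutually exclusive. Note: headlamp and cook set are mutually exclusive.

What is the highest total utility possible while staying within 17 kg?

574

Ranking by ratio (utility/kg): cook set 39.00, binoculars 38.00, headlamp 36.38.
Best packing: trekking poles + sleeping bag + cook set — 17 kg, 574 total.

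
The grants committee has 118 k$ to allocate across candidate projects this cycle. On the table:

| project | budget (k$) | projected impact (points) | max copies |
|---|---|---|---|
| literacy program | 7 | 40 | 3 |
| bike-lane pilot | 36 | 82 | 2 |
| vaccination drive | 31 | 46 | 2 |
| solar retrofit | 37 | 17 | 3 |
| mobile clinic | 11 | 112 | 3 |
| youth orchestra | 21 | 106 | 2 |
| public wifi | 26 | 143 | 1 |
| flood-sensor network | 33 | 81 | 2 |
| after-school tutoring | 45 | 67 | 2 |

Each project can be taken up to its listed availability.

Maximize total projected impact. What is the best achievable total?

771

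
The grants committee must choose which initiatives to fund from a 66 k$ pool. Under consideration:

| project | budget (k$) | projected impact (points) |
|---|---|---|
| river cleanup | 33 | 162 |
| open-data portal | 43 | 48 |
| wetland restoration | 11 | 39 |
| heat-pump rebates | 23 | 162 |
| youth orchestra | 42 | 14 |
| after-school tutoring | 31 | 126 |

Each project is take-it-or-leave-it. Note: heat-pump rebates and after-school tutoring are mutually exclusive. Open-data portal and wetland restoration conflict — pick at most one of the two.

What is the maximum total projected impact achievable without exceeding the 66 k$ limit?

324

Ranking by ratio (projected impact/k$): heat-pump rebates 7.04, river cleanup 4.91, after-school tutoring 4.06, wetland restoration 3.55.
River cleanup + heat-pump rebates uses 56 of the 66 k$ and totals 324.
No other feasible combination exceeds 324.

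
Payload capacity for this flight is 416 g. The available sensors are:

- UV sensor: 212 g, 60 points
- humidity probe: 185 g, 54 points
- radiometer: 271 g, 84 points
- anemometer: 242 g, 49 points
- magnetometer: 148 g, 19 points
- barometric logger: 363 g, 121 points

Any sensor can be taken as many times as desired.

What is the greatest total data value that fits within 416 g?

By data value per g: barometric logger 0.33, radiometer 0.31, humidity probe 0.29 lead.
Taking barometric logger: 363 g used, 121 in data value.
No other feasible combination exceeds 121.

121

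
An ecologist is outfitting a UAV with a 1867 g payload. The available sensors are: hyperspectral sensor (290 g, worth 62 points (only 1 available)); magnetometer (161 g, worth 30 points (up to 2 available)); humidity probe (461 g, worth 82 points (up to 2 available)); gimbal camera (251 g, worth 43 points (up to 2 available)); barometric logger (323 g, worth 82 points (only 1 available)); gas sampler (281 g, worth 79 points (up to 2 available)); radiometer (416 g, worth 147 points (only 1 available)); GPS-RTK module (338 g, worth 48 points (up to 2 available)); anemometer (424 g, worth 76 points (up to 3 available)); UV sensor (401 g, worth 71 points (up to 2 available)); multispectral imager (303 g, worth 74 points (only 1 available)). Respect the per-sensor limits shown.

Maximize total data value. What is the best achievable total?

504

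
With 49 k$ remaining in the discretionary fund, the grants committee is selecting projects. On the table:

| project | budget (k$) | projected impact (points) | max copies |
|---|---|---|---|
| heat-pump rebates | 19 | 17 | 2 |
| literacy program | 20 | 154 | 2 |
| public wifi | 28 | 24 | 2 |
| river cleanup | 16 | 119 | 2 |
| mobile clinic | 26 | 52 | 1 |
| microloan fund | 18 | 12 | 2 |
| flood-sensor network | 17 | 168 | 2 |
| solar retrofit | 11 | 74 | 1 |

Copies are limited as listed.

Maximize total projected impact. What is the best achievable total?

Best packing: 2×flood-sensor network + solar retrofit — 45 k$, 410 total.
That's the maximum — no swap from here does better than 410.

410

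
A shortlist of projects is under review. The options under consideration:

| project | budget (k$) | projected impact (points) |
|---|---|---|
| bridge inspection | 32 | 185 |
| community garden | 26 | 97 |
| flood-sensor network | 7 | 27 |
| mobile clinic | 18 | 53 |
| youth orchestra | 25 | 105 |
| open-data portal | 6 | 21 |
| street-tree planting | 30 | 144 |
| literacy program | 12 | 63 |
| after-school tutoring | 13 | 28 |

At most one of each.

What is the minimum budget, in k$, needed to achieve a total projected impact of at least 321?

Minimise k$ subject to total projected impact ≥ 321.
Taking bridge inspection + street-tree planting gives 329 (≥ 321) for 62 k$.
Any bundle with less than 62 k$ falls short of 321.

62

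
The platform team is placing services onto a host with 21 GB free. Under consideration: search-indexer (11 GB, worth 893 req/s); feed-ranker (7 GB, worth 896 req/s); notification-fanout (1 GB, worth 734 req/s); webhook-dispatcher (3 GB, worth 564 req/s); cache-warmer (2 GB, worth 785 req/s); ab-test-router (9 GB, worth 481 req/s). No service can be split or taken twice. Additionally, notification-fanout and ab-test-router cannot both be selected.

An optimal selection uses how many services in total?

Optimal total is 3308.
search-indexer + feed-ranker + notification-fanout + cache-warmer hits 3308 at 21 GB.
Every optimal selection uses 4 services.

4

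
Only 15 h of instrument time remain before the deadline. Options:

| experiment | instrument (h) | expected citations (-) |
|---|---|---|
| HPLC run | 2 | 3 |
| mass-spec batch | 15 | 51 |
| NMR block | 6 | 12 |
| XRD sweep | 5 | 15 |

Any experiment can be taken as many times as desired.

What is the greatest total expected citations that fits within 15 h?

Taking mass-spec batch: 15 h used, 51 in expected citations.
Every other selection either busts 15 h or fails to beat 51.

51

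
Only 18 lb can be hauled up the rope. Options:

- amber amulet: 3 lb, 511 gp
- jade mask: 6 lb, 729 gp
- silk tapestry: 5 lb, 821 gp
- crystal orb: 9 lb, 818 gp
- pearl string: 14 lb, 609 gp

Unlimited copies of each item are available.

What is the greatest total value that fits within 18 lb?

3066

Taking 6×amber amulet: 18 lb used, 3066 in value.
That's the maximum — no swap from here does better than 3066.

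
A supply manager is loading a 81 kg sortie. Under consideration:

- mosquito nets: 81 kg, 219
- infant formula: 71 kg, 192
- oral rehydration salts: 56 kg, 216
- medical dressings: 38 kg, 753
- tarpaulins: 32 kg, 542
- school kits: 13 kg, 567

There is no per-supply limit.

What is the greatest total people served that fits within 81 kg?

6×school kits uses 78 of the 81 kg and totals 3402.

3402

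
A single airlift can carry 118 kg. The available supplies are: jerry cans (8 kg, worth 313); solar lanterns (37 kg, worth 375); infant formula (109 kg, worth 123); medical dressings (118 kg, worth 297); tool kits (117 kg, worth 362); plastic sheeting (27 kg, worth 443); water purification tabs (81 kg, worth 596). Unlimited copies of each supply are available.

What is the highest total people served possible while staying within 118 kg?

4382

14×jerry cans uses 112 of the 118 kg and totals 4382.
No other feasible combination exceeds 4382.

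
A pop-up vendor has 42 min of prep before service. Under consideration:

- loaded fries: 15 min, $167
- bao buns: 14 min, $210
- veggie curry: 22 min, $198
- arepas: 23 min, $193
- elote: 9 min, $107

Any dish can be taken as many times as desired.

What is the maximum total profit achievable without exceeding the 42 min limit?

630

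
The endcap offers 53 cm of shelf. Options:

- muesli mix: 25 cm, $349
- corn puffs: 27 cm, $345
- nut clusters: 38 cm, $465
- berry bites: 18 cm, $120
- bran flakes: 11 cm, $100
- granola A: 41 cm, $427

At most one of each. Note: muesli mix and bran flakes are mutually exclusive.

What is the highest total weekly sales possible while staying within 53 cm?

Best packing: muesli mix + corn puffs — 52 cm, 694 total.
An exhaustive check of the 64 subsets confirms 694.

694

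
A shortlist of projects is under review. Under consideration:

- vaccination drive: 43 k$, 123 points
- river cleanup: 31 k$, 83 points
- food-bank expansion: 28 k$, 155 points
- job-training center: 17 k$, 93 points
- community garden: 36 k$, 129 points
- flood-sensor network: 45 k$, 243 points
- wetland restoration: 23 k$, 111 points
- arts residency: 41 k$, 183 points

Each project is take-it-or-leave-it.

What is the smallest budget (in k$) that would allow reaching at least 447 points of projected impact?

85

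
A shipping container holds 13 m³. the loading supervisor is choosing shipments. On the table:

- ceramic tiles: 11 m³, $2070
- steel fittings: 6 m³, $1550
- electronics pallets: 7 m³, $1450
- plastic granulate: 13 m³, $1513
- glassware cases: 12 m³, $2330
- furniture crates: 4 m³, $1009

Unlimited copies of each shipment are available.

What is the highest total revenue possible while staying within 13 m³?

3100

2×steel fittings uses 12 of the 13 m³ and totals 3100.
Nothing else within 13 m³ beats 3100.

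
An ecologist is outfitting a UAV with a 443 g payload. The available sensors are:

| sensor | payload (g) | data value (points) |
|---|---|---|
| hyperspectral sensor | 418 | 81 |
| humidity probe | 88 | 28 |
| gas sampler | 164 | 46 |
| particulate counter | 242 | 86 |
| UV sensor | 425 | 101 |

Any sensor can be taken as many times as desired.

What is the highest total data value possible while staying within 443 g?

142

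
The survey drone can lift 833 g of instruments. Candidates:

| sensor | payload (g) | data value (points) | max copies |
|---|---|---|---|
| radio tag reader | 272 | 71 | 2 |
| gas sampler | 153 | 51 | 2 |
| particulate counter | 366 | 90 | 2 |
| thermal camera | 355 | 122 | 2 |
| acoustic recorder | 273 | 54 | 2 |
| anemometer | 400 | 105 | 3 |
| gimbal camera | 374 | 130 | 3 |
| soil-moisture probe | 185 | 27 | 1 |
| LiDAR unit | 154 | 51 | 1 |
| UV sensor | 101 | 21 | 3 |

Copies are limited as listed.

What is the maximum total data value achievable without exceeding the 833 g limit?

The ratio heuristic lands on 2×gimbal camera (260) but leaves 85 g idle.
Dropping 2×gimbal camera frees 748 g; slotting in 2×gas sampler + thermal camera + LiDAR unit (815 g) lifts the total to 275 at 815 g.

275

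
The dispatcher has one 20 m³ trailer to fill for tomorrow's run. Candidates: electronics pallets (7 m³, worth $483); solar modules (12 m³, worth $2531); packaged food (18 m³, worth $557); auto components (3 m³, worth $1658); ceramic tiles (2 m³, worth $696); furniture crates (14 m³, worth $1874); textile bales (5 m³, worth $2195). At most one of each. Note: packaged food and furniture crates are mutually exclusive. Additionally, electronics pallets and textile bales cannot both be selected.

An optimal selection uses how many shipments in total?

Best achievable revenue is 6384.
solar modules + auto components + textile bales hits 6384 at 20 m³.
Every optimal selection uses 3 shipments.

3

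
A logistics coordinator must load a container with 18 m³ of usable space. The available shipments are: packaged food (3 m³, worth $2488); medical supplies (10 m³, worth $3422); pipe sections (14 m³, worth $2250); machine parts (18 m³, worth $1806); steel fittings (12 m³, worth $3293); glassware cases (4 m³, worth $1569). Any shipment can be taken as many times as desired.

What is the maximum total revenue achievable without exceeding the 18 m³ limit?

14928

The ratio ordering already packs tightly: 6×packaged food, 18 m³, 14928.
Every other selection either busts 18 m³ or fails to beat 14928.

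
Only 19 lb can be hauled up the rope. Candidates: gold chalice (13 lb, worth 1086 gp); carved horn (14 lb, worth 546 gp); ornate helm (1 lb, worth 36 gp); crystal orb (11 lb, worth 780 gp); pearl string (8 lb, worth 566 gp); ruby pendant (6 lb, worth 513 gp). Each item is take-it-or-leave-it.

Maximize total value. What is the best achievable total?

Taking gold chalice + ruby pendant: 19 lb used, 1599 in value.

1599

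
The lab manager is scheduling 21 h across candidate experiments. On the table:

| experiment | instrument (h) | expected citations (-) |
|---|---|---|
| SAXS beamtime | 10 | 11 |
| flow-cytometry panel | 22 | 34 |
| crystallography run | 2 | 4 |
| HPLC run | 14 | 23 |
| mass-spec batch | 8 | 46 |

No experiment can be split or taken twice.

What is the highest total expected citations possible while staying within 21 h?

61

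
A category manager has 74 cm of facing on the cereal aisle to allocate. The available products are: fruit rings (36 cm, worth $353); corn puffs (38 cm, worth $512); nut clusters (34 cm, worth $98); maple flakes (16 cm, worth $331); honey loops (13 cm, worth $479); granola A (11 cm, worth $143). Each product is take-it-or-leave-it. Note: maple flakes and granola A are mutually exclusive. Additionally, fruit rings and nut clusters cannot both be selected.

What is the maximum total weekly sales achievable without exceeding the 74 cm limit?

1322

Corn puffs + maple flakes + honey loops uses 67 of the 74 cm and totals 1322.
No other feasible combination exceeds 1322.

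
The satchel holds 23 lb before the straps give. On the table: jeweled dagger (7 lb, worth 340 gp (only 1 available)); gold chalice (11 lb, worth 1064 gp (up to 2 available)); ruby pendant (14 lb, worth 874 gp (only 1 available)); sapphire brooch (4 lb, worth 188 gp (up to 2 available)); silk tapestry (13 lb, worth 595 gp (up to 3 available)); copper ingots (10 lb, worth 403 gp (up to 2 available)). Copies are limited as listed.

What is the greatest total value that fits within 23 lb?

2128

The ratio ordering already packs tightly: 2×gold chalice, 22 lb, 2128.
Every other selection either busts 23 lb or exceeds an availability limit or fails to beat 2128.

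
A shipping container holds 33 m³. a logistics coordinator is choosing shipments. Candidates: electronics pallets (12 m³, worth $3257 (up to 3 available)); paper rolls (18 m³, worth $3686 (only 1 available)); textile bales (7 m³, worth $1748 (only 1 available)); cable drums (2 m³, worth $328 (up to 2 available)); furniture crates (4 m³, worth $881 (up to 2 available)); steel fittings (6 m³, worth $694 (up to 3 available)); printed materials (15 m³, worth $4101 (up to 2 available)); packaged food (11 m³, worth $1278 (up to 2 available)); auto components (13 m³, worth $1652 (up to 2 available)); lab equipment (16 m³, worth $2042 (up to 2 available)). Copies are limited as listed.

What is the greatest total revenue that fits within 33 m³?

8590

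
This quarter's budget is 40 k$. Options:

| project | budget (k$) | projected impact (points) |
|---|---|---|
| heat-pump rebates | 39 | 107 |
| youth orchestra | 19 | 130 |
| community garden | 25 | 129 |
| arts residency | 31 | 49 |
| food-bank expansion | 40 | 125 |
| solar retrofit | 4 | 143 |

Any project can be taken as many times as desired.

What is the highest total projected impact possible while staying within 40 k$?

1430

Density check — solar retrofit 35.75, youth orchestra 6.84, community garden 5.16 are the best per k$.
The ratio ordering already packs tightly: 10×solar retrofit, 40 k$, 1430.
Nothing else within 40 k$ beats 1430.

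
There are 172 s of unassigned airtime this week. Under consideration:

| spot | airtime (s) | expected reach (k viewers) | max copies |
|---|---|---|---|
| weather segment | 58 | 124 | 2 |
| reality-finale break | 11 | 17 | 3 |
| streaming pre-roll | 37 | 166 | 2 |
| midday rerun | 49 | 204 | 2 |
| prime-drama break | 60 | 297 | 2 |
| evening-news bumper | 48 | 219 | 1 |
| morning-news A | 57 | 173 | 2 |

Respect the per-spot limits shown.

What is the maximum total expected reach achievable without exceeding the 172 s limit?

2×prime-drama break + evening-news bumper uses 168 of the 172 s and totals 813.
That's the maximum — no swap from here does better than 813.

813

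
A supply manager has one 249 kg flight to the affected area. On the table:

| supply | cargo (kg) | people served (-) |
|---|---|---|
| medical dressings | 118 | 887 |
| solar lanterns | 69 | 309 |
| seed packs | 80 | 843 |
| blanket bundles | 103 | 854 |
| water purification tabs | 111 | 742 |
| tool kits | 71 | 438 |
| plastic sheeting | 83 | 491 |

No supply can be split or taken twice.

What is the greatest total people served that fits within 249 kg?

Filling by ratio: seed packs + blanket bundles for 1697, with 66 kg left unused.
Dropping blanket bundles frees 103 kg; slotting in tool kits + plastic sheeting (154 kg) lifts the total to 1772 at 234 kg.
No other feasible combination exceeds 1772.

1772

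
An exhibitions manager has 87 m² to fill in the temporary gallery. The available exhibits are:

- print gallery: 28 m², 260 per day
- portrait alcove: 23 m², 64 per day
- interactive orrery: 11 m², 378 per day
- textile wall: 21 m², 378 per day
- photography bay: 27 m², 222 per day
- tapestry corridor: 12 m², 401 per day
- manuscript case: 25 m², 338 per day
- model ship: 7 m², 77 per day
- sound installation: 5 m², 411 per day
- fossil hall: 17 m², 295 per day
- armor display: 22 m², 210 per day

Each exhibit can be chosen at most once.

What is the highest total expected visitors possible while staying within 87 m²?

Taking the top-ratio exhibits first gives interactive orrery + textile wall + tapestry corridor + model ship + sound installation + fossil hall for 1940 (73 m²).
Replace fossil hall with manuscript case: the trade gains 43 net, giving 1983 at 81 m².
No other feasible combination exceeds 1983.

1983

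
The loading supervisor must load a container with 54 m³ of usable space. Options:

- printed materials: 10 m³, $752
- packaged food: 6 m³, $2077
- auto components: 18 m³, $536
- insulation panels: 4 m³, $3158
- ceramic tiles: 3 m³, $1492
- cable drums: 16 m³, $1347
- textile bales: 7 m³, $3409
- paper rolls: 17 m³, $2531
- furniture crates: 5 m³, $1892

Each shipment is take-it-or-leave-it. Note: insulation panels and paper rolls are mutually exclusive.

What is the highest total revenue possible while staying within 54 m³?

14127

Best packing: printed materials + packaged food + insulation panels + ceramic tiles + cable drums + textile bales + furniture crates — 51 m³, 14127 total.
An exhaustive check of the 512 subsets confirms 14127.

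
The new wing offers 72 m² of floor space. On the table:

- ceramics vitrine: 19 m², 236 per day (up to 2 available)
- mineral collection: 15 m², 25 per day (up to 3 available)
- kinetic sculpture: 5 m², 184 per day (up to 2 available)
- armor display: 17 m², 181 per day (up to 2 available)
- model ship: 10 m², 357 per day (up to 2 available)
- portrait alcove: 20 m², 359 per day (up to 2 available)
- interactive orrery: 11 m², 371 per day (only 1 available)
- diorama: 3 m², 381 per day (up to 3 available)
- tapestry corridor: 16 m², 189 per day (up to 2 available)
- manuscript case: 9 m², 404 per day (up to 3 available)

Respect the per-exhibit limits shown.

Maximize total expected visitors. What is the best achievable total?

3624

By expected visitors per m²: diorama 127.00, manuscript case 44.89, kinetic sculpture 36.80 lead.
A density-first pass picks 2×kinetic sculpture + 2×model ship + 3×diorama + 3×manuscript case — 3437 at 66 m².
The 5 m² tied up in kinetic sculpture is better spent on interactive orrery — total rises to 3624 (72 m²).
Every other selection either busts 72 m² or exceeds an availability limit or fails to beat 3624.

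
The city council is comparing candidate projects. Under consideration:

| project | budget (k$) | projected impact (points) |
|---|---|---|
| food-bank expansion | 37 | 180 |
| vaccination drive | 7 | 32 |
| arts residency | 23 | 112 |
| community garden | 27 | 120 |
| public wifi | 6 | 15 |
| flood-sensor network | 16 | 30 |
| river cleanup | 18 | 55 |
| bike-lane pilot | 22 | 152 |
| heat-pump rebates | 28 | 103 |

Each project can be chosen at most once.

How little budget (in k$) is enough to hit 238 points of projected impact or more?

Need the lightest bundle worth ≥ 238.
arts residency + bike-lane pilot reaches 264 using 45 k$.
No combination under 45 k$ hits 238.

45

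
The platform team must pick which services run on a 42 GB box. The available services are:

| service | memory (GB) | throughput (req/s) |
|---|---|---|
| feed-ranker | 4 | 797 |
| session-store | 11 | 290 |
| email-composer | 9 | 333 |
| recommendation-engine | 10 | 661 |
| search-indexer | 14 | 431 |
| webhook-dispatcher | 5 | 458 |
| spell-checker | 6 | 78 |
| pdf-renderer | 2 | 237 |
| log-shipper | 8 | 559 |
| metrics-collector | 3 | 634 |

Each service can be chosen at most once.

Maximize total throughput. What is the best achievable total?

Taking feed-ranker + email-composer + recommendation-engine + webhook-dispatcher + pdf-renderer + log-shipper + metrics-collector: 41 GB used, 3679 in throughput.

3679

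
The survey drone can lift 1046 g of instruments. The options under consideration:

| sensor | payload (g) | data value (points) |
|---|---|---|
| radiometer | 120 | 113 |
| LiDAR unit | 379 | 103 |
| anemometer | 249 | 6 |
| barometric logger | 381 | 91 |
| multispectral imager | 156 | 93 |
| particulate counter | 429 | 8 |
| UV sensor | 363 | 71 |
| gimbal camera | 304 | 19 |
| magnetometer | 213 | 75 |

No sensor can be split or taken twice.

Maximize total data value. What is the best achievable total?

A density-first pass picks radiometer + LiDAR unit + multispectral imager + magnetometer — 384 at 868 g.
Dropping magnetometer frees 213 g; slotting in barometric logger (381 g) lifts the total to 400 at 1036 g.
Runner-up radiometer + LiDAR unit + multispectral imager + magnetometer tops out at 384.

400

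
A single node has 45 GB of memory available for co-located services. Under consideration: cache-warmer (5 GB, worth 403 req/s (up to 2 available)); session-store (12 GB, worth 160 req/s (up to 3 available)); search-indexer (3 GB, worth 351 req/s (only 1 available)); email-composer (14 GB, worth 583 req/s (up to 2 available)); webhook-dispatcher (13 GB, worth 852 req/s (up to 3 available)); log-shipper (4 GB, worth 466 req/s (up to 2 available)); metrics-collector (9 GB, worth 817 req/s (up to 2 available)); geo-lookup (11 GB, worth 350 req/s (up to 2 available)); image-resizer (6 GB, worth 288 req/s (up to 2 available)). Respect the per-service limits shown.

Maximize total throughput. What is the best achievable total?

4011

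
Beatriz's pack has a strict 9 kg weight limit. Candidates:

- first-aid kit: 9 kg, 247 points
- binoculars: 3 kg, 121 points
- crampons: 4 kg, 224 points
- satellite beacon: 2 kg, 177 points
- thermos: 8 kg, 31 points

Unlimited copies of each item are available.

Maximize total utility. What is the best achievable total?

708

4×satellite beacon uses 8 of the 9 kg and totals 708.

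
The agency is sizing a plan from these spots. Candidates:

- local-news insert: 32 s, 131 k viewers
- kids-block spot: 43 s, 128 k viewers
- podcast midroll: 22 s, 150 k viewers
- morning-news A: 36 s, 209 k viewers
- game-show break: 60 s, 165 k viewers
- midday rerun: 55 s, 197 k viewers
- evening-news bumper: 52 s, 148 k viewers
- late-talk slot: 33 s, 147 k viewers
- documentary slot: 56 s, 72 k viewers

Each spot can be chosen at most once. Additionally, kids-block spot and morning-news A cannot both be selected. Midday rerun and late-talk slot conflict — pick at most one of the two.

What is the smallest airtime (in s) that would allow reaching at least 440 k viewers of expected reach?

Minimise s subject to total expected reach ≥ 440.
Taking local-news insert + podcast midroll + morning-news A gives 490 (≥ 440) for 90 s.
No combination under 90 s hits 440.

90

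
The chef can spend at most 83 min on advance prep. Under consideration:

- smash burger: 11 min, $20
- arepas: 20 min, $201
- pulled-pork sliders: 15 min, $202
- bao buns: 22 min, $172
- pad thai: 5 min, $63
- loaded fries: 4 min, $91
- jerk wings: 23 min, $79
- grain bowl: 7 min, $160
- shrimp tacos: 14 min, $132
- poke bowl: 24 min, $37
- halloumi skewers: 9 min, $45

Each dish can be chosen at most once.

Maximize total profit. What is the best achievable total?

Ranking by ratio (profit/min): grain bowl 22.86, loaded fries 22.75, pulled-pork sliders 13.47, pad thai 12.60.
Greedy by ratio would take arepas + pulled-pork sliders + pad thai + loaded fries + grain bowl + shrimp tacos + halloumi skewers: 74 min used, total 894.
Replace pad thai and halloumi skewers with bao buns: the trade gains 64 net, giving 958 at 82 min.
An exhaustive check of the 2048 subsets confirms 958.

958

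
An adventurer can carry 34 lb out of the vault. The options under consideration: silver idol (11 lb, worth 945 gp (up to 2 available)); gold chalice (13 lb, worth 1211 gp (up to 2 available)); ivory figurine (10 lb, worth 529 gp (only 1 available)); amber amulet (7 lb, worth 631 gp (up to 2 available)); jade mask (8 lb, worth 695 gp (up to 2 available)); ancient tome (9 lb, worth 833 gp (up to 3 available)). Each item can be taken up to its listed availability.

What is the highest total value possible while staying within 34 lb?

3130

By value per lb: gold chalice 93.15, ancient tome 92.56, amber amulet 90.14 lead.
Greedy by ratio would take 2×gold chalice + amber amulet: 33 lb used, total 3053.
The 26 lb tied up in 2×gold chalice is better spent on 3×ancient tome — total rises to 3130 (34 lb).
Every other selection either busts 34 lb or exceeds an availability limit or fails to beat 3130.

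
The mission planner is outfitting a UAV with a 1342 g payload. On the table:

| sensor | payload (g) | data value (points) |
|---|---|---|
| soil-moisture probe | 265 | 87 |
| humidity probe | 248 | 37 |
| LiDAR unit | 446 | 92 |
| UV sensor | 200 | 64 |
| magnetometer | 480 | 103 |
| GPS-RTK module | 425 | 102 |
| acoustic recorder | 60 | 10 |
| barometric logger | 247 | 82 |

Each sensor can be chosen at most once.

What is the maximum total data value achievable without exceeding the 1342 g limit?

A density-first pass picks soil-moisture probe + UV sensor + GPS-RTK module + acoustic recorder + barometric logger — 345 at 1197 g.
Dropping GPS-RTK module frees 425 g; slotting in magnetometer (480 g) lifts the total to 346 at 1252 g.
An exhaustive check of the 256 subsets confirms 346.

346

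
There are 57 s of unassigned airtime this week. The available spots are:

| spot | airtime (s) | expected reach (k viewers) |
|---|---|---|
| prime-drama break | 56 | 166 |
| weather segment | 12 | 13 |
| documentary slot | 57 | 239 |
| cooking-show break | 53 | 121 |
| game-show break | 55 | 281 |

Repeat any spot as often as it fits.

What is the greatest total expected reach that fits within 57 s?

281

Taking game-show break: 55 s used, 281 in expected reach.
Every other selection either busts 57 s or fails to beat 281.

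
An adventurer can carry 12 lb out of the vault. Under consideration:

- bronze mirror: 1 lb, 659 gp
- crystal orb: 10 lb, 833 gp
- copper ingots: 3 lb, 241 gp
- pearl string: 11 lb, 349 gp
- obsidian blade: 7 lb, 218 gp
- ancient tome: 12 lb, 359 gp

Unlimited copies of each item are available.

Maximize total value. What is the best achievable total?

7908

Density check — bronze mirror 659.00, crystal orb 83.30, copper ingots 80.33 are the best per lb.
12×bronze mirror uses 12 of the 12 lb and totals 7908.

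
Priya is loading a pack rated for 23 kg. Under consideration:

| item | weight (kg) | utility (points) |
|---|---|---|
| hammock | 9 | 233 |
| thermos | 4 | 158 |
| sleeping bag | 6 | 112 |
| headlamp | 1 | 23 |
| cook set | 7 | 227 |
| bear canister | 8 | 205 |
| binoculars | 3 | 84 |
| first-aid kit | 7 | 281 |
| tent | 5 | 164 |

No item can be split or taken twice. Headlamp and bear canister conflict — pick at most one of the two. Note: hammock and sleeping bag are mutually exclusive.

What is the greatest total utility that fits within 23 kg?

Thermos + cook set + first-aid kit + tent uses 23 of the 23 kg and totals 830.
Every other selection either busts 23 kg or breaks a pairing rule or fails to beat 830.

830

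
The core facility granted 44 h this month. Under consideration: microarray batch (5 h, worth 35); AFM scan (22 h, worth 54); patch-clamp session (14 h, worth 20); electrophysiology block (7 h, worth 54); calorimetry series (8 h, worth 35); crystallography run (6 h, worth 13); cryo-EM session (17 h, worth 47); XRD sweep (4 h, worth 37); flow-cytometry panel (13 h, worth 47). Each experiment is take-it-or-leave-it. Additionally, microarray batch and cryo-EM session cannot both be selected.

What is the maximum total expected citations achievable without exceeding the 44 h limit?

221

The ratio ordering already packs tightly: microarray batch + electrophysiology block + calorimetry series + crystallography run + XRD sweep + flow-cytometry panel, 43 h, 221.
Nothing else feasible within 44 h beats 221.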